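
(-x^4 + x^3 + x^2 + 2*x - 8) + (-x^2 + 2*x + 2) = -x^4 + x^3 + 4*x - 6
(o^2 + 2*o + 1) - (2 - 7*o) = o^2 + 9*o - 1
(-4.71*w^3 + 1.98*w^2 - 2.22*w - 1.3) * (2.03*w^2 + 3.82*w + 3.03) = -9.5613*w^5 - 13.9728*w^4 - 11.2143*w^3 - 5.12*w^2 - 11.6926*w - 3.939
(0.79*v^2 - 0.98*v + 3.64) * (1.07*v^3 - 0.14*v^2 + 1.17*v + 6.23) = 0.8453*v^5 - 1.1592*v^4 + 4.9563*v^3 + 3.2655*v^2 - 1.8466*v + 22.6772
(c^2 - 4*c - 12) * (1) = c^2 - 4*c - 12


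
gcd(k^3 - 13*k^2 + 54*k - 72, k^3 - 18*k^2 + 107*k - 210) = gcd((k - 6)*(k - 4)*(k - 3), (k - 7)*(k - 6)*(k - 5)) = k - 6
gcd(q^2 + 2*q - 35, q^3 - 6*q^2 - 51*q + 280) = q^2 + 2*q - 35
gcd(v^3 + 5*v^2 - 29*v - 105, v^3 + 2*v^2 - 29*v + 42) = v + 7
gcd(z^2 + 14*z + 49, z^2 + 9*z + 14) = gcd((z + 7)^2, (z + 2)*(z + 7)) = z + 7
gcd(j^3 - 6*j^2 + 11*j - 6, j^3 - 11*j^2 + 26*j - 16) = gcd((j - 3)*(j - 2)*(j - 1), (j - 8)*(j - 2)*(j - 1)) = j^2 - 3*j + 2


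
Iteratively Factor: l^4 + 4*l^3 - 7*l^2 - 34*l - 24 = (l + 4)*(l^3 - 7*l - 6) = (l + 1)*(l + 4)*(l^2 - l - 6) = (l - 3)*(l + 1)*(l + 4)*(l + 2)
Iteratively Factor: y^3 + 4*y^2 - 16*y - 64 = (y + 4)*(y^2 - 16) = (y - 4)*(y + 4)*(y + 4)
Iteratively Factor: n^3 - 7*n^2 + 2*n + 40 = (n - 4)*(n^2 - 3*n - 10) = (n - 4)*(n + 2)*(n - 5)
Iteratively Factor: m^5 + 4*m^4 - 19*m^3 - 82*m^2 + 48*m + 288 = (m - 4)*(m^4 + 8*m^3 + 13*m^2 - 30*m - 72) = (m - 4)*(m + 3)*(m^3 + 5*m^2 - 2*m - 24) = (m - 4)*(m + 3)^2*(m^2 + 2*m - 8) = (m - 4)*(m - 2)*(m + 3)^2*(m + 4)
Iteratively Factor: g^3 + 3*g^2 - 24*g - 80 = (g + 4)*(g^2 - g - 20) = (g - 5)*(g + 4)*(g + 4)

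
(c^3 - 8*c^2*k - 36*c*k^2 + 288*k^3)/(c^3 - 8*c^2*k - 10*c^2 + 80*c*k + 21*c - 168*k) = (c^2 - 36*k^2)/(c^2 - 10*c + 21)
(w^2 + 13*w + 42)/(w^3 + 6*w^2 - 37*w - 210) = (w + 6)/(w^2 - w - 30)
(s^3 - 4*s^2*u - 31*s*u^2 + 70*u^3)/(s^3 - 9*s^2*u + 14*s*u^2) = (s + 5*u)/s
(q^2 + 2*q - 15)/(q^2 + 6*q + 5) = (q - 3)/(q + 1)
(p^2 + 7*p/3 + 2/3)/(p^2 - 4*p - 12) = (p + 1/3)/(p - 6)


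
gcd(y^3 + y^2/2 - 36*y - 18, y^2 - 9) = 1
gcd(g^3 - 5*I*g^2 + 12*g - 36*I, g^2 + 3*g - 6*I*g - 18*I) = g - 6*I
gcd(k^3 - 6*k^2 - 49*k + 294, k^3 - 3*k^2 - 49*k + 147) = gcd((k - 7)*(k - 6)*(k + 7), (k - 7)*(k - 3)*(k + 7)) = k^2 - 49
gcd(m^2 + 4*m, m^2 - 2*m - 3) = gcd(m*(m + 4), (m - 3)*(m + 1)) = 1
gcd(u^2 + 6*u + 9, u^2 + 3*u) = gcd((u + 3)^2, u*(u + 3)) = u + 3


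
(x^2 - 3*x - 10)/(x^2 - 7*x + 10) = (x + 2)/(x - 2)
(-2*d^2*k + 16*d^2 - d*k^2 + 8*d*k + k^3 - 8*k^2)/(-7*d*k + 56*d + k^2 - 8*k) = (2*d^2 + d*k - k^2)/(7*d - k)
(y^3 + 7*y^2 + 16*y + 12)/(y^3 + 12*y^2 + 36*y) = (y^3 + 7*y^2 + 16*y + 12)/(y*(y^2 + 12*y + 36))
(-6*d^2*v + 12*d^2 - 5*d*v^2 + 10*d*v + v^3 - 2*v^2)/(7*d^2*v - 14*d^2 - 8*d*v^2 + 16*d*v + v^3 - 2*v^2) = (-6*d^2 - 5*d*v + v^2)/(7*d^2 - 8*d*v + v^2)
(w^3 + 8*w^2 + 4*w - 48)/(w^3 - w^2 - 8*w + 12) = (w^2 + 10*w + 24)/(w^2 + w - 6)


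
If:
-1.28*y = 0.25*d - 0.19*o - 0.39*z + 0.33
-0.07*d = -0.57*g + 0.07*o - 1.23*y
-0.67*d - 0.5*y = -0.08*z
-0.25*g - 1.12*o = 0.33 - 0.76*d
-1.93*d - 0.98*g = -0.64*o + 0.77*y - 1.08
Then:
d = 0.25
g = 0.68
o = -0.28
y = -0.32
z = 0.10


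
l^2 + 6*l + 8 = (l + 2)*(l + 4)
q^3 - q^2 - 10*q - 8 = (q - 4)*(q + 1)*(q + 2)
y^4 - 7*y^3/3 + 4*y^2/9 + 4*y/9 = y*(y - 2)*(y - 2/3)*(y + 1/3)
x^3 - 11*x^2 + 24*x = x*(x - 8)*(x - 3)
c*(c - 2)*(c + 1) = c^3 - c^2 - 2*c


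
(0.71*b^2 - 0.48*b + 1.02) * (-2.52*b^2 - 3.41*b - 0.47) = -1.7892*b^4 - 1.2115*b^3 - 1.2673*b^2 - 3.2526*b - 0.4794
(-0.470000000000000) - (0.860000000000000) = -1.33000000000000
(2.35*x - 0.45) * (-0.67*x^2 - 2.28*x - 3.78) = -1.5745*x^3 - 5.0565*x^2 - 7.857*x + 1.701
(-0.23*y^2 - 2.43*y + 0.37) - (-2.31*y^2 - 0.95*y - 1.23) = 2.08*y^2 - 1.48*y + 1.6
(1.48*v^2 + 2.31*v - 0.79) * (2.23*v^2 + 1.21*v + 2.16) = 3.3004*v^4 + 6.9421*v^3 + 4.2302*v^2 + 4.0337*v - 1.7064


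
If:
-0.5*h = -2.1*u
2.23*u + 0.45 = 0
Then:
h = -0.85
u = -0.20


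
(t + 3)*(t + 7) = t^2 + 10*t + 21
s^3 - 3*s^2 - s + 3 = (s - 3)*(s - 1)*(s + 1)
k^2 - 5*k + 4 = (k - 4)*(k - 1)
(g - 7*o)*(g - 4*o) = g^2 - 11*g*o + 28*o^2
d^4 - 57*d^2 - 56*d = d*(d - 8)*(d + 1)*(d + 7)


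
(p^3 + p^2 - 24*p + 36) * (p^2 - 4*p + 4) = p^5 - 3*p^4 - 24*p^3 + 136*p^2 - 240*p + 144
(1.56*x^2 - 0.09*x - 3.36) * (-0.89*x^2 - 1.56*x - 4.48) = -1.3884*x^4 - 2.3535*x^3 - 3.858*x^2 + 5.6448*x + 15.0528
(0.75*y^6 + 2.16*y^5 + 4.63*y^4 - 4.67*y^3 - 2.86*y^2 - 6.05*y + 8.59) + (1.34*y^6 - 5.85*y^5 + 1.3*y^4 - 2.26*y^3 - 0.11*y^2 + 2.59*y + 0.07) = 2.09*y^6 - 3.69*y^5 + 5.93*y^4 - 6.93*y^3 - 2.97*y^2 - 3.46*y + 8.66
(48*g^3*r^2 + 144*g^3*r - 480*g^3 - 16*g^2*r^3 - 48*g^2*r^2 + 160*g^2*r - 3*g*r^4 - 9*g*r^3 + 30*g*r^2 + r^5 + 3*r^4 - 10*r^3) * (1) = 48*g^3*r^2 + 144*g^3*r - 480*g^3 - 16*g^2*r^3 - 48*g^2*r^2 + 160*g^2*r - 3*g*r^4 - 9*g*r^3 + 30*g*r^2 + r^5 + 3*r^4 - 10*r^3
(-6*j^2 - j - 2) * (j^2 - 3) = -6*j^4 - j^3 + 16*j^2 + 3*j + 6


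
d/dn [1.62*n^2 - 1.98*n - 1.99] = 3.24*n - 1.98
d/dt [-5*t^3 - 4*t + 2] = -15*t^2 - 4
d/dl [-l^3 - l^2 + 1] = l*(-3*l - 2)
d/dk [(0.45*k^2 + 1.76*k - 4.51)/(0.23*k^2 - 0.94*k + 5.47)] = (-0.8278*k^2 + 6.9976*k + 5.3878)/(0.0529*k^4 - 0.4324*k^3 + 3.3998*k^2 - 10.2836*k + 29.9209)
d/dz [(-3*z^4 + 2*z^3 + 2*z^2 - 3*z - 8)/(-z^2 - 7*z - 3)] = (6*z^5 + 61*z^4 + 8*z^3 - 35*z^2 - 28*z - 47)/(z^4 + 14*z^3 + 55*z^2 + 42*z + 9)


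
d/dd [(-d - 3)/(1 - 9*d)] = -28/(9*d - 1)^2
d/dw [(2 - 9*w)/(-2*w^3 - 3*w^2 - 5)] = 3*(6*w^3 + 9*w^2 - 2*w*(w + 1)*(9*w - 2) + 15)/(2*w^3 + 3*w^2 + 5)^2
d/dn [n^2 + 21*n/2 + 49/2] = 2*n + 21/2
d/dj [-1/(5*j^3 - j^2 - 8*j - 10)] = (15*j^2 - 2*j - 8)/(-5*j^3 + j^2 + 8*j + 10)^2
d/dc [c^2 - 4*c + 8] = 2*c - 4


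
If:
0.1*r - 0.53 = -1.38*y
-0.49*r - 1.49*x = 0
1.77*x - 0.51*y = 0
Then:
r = -0.36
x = 0.12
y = 0.41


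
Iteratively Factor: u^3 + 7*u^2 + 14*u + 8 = (u + 4)*(u^2 + 3*u + 2) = (u + 2)*(u + 4)*(u + 1)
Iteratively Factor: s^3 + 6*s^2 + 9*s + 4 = (s + 1)*(s^2 + 5*s + 4) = (s + 1)*(s + 4)*(s + 1)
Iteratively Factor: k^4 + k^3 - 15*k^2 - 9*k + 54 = (k - 3)*(k^3 + 4*k^2 - 3*k - 18) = (k - 3)*(k + 3)*(k^2 + k - 6) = (k - 3)*(k + 3)^2*(k - 2)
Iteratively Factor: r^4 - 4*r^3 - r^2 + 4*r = (r - 1)*(r^3 - 3*r^2 - 4*r) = (r - 4)*(r - 1)*(r^2 + r) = r*(r - 4)*(r - 1)*(r + 1)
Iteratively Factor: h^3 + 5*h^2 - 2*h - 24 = (h + 4)*(h^2 + h - 6) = (h + 3)*(h + 4)*(h - 2)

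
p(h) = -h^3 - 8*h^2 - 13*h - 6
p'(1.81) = -51.79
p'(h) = -3*h^2 - 16*h - 13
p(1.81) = -61.67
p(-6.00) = 0.00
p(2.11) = -78.44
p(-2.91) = -11.27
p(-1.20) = -0.19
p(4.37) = -299.04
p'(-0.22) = -9.63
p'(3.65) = -111.37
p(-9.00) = 192.00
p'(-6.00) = -25.00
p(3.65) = -208.66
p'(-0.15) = -10.67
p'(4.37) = -140.21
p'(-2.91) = 8.16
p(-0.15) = -4.23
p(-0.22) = -3.52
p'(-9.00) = -112.00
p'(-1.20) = 1.88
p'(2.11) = -60.12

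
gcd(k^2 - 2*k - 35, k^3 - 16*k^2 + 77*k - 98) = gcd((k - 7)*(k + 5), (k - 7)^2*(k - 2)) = k - 7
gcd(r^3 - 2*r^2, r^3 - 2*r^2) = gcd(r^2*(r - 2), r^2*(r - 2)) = r^3 - 2*r^2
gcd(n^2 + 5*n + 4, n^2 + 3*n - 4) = n + 4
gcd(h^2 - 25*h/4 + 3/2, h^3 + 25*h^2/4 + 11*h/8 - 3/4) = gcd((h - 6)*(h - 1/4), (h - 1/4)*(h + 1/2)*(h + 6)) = h - 1/4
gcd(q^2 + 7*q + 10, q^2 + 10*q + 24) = 1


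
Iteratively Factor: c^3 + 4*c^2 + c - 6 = (c + 3)*(c^2 + c - 2) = (c + 2)*(c + 3)*(c - 1)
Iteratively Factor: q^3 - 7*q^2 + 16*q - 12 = (q - 3)*(q^2 - 4*q + 4) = (q - 3)*(q - 2)*(q - 2)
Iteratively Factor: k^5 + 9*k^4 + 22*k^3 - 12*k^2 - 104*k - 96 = (k + 2)*(k^4 + 7*k^3 + 8*k^2 - 28*k - 48) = (k + 2)*(k + 4)*(k^3 + 3*k^2 - 4*k - 12) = (k + 2)^2*(k + 4)*(k^2 + k - 6) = (k + 2)^2*(k + 3)*(k + 4)*(k - 2)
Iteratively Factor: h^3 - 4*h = (h - 2)*(h^2 + 2*h) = h*(h - 2)*(h + 2)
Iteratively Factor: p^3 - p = (p - 1)*(p^2 + p) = p*(p - 1)*(p + 1)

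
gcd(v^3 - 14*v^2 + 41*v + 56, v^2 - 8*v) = v - 8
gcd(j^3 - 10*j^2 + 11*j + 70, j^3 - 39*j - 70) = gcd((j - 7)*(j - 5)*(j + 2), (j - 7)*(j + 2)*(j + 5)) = j^2 - 5*j - 14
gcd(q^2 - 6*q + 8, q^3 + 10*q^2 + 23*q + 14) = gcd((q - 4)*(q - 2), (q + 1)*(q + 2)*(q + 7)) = 1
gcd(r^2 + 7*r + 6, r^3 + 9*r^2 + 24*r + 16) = r + 1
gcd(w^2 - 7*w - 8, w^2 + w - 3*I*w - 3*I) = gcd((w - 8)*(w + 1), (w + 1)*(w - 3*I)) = w + 1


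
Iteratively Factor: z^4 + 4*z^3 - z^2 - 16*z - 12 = (z + 1)*(z^3 + 3*z^2 - 4*z - 12) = (z + 1)*(z + 3)*(z^2 - 4) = (z + 1)*(z + 2)*(z + 3)*(z - 2)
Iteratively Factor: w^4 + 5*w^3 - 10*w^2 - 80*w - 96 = (w + 3)*(w^3 + 2*w^2 - 16*w - 32) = (w + 2)*(w + 3)*(w^2 - 16) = (w + 2)*(w + 3)*(w + 4)*(w - 4)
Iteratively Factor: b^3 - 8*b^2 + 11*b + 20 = (b - 5)*(b^2 - 3*b - 4) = (b - 5)*(b - 4)*(b + 1)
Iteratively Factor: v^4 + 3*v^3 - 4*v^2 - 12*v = (v)*(v^3 + 3*v^2 - 4*v - 12) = v*(v - 2)*(v^2 + 5*v + 6) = v*(v - 2)*(v + 2)*(v + 3)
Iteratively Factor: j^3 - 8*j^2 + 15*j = (j)*(j^2 - 8*j + 15) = j*(j - 5)*(j - 3)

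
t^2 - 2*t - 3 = (t - 3)*(t + 1)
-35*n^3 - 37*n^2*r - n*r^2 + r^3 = (-7*n + r)*(n + r)*(5*n + r)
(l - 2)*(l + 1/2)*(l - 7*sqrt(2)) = l^3 - 7*sqrt(2)*l^2 - 3*l^2/2 - l + 21*sqrt(2)*l/2 + 7*sqrt(2)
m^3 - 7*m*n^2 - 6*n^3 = (m - 3*n)*(m + n)*(m + 2*n)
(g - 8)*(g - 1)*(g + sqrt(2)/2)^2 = g^4 - 9*g^3 + sqrt(2)*g^3 - 9*sqrt(2)*g^2 + 17*g^2/2 - 9*g/2 + 8*sqrt(2)*g + 4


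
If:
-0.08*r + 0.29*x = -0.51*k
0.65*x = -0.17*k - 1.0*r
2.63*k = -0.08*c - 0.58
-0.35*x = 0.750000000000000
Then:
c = -53.26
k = 1.40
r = 1.15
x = -2.14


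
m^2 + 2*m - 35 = (m - 5)*(m + 7)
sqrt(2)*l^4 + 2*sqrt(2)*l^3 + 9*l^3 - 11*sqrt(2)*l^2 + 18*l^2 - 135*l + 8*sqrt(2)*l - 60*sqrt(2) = (l - 3)*(l + 5)*(l + 4*sqrt(2))*(sqrt(2)*l + 1)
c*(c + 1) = c^2 + c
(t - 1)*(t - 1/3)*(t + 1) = t^3 - t^2/3 - t + 1/3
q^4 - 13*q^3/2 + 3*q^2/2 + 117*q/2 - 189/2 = (q - 7/2)*(q - 3)^2*(q + 3)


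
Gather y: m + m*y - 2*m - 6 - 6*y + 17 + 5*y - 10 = -m + y*(m - 1) + 1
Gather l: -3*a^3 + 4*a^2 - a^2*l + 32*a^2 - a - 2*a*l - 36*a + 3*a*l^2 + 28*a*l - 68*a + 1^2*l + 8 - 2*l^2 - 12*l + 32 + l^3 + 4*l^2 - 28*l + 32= -3*a^3 + 36*a^2 - 105*a + l^3 + l^2*(3*a + 2) + l*(-a^2 + 26*a - 39) + 72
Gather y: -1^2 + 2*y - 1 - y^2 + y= -y^2 + 3*y - 2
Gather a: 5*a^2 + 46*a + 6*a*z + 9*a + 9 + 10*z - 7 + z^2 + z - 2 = 5*a^2 + a*(6*z + 55) + z^2 + 11*z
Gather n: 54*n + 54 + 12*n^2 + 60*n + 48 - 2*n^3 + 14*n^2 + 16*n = -2*n^3 + 26*n^2 + 130*n + 102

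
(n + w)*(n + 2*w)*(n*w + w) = n^3*w + 3*n^2*w^2 + n^2*w + 2*n*w^3 + 3*n*w^2 + 2*w^3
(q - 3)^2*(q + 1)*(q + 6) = q^4 + q^3 - 27*q^2 + 27*q + 54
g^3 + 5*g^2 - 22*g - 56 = (g - 4)*(g + 2)*(g + 7)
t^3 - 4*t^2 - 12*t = t*(t - 6)*(t + 2)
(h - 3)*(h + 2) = h^2 - h - 6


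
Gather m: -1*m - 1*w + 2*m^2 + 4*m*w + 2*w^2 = 2*m^2 + m*(4*w - 1) + 2*w^2 - w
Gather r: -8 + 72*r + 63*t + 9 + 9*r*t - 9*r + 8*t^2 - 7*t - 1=r*(9*t + 63) + 8*t^2 + 56*t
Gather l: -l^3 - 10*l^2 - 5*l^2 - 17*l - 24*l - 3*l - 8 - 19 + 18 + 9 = -l^3 - 15*l^2 - 44*l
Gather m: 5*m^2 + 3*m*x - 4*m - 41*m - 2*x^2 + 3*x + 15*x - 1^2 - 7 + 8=5*m^2 + m*(3*x - 45) - 2*x^2 + 18*x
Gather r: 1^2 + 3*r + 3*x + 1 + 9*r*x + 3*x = r*(9*x + 3) + 6*x + 2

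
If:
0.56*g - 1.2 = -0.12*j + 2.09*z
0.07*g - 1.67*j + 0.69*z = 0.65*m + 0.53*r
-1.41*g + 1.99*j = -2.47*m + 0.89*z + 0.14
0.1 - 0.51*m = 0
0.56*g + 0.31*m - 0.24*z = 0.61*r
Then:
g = 0.01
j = -0.43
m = 0.20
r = 0.34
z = -0.60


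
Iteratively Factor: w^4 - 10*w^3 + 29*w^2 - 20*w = (w - 5)*(w^3 - 5*w^2 + 4*w) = (w - 5)*(w - 1)*(w^2 - 4*w) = w*(w - 5)*(w - 1)*(w - 4)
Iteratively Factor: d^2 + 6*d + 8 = (d + 4)*(d + 2)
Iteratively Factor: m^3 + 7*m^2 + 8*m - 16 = (m - 1)*(m^2 + 8*m + 16) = (m - 1)*(m + 4)*(m + 4)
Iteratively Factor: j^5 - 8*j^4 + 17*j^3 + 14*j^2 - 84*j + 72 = (j - 3)*(j^4 - 5*j^3 + 2*j^2 + 20*j - 24) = (j - 3)*(j - 2)*(j^3 - 3*j^2 - 4*j + 12) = (j - 3)*(j - 2)^2*(j^2 - j - 6) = (j - 3)*(j - 2)^2*(j + 2)*(j - 3)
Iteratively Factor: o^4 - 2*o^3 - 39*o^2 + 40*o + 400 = (o + 4)*(o^3 - 6*o^2 - 15*o + 100) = (o - 5)*(o + 4)*(o^2 - o - 20) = (o - 5)^2*(o + 4)*(o + 4)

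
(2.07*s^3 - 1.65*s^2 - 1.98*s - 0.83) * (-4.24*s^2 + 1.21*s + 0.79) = -8.7768*s^5 + 9.5007*s^4 + 8.034*s^3 - 0.1801*s^2 - 2.5685*s - 0.6557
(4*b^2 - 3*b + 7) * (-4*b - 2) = -16*b^3 + 4*b^2 - 22*b - 14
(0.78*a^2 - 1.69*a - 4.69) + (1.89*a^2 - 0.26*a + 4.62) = 2.67*a^2 - 1.95*a - 0.0700000000000003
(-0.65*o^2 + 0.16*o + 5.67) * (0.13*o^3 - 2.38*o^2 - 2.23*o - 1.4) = -0.0845*o^5 + 1.5678*o^4 + 1.8058*o^3 - 12.9414*o^2 - 12.8681*o - 7.938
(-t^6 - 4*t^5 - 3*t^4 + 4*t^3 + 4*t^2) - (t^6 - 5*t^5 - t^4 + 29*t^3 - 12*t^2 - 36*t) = -2*t^6 + t^5 - 2*t^4 - 25*t^3 + 16*t^2 + 36*t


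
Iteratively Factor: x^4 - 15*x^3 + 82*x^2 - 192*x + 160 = (x - 4)*(x^3 - 11*x^2 + 38*x - 40) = (x - 4)^2*(x^2 - 7*x + 10) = (x - 5)*(x - 4)^2*(x - 2)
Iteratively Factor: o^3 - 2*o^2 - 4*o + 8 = (o + 2)*(o^2 - 4*o + 4) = (o - 2)*(o + 2)*(o - 2)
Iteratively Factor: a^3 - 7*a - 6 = (a - 3)*(a^2 + 3*a + 2) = (a - 3)*(a + 2)*(a + 1)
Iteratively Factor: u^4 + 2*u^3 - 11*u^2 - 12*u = (u - 3)*(u^3 + 5*u^2 + 4*u) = u*(u - 3)*(u^2 + 5*u + 4) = u*(u - 3)*(u + 4)*(u + 1)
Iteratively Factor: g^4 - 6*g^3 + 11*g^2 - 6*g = (g - 1)*(g^3 - 5*g^2 + 6*g) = g*(g - 1)*(g^2 - 5*g + 6) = g*(g - 2)*(g - 1)*(g - 3)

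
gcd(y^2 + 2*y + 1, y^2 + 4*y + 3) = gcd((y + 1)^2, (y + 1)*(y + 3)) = y + 1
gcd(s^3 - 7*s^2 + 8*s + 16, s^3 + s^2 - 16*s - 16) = s^2 - 3*s - 4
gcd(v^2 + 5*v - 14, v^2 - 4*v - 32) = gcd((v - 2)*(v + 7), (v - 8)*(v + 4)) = 1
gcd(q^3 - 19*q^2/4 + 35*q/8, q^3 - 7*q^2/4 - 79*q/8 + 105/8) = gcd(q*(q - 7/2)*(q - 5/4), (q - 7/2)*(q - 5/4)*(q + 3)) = q^2 - 19*q/4 + 35/8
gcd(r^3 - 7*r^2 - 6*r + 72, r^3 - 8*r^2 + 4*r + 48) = r^2 - 10*r + 24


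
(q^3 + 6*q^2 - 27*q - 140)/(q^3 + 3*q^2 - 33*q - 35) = (q + 4)/(q + 1)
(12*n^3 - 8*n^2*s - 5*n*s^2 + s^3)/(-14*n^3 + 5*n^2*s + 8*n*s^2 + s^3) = (-6*n + s)/(7*n + s)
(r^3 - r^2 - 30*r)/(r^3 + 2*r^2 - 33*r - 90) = r/(r + 3)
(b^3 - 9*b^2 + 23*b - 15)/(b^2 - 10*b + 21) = (b^2 - 6*b + 5)/(b - 7)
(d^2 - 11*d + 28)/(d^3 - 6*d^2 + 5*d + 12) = (d - 7)/(d^2 - 2*d - 3)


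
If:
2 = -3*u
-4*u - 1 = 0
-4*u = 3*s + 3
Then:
No Solution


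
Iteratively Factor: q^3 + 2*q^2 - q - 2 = (q + 1)*(q^2 + q - 2) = (q - 1)*(q + 1)*(q + 2)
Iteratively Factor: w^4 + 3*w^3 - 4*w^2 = (w)*(w^3 + 3*w^2 - 4*w) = w^2*(w^2 + 3*w - 4) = w^2*(w - 1)*(w + 4)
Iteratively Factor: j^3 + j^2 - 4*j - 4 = (j + 2)*(j^2 - j - 2) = (j + 1)*(j + 2)*(j - 2)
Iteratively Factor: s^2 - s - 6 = (s + 2)*(s - 3)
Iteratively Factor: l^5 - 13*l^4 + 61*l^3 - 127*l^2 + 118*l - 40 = (l - 5)*(l^4 - 8*l^3 + 21*l^2 - 22*l + 8) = (l - 5)*(l - 1)*(l^3 - 7*l^2 + 14*l - 8) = (l - 5)*(l - 1)^2*(l^2 - 6*l + 8) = (l - 5)*(l - 4)*(l - 1)^2*(l - 2)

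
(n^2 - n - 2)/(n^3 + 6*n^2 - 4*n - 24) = (n + 1)/(n^2 + 8*n + 12)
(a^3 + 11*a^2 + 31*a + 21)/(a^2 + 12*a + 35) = (a^2 + 4*a + 3)/(a + 5)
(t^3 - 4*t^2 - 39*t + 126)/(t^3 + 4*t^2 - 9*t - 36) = (t^2 - t - 42)/(t^2 + 7*t + 12)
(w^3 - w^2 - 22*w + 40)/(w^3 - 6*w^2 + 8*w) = (w + 5)/w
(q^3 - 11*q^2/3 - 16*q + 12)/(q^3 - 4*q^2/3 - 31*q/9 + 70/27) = 9*(q^2 - 3*q - 18)/(9*q^2 - 6*q - 35)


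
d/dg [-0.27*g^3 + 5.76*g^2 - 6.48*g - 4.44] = -0.81*g^2 + 11.52*g - 6.48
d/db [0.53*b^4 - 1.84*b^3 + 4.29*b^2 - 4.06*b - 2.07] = 2.12*b^3 - 5.52*b^2 + 8.58*b - 4.06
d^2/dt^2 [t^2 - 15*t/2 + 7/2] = 2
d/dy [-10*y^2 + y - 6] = 1 - 20*y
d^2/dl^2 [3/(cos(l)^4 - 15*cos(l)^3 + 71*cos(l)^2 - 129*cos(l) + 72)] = 3*(16*sin(l)^6 + 384*sin(l)^4*cos(l) - 1267*sin(l)^4 + 933*sin(l)^2 - 27333*cos(l)/8 + 8721*cos(3*l)/16 - 135*cos(5*l)/16 + 2880)/((cos(l) - 8)^3*(cos(l) - 3)^4*(cos(l) - 1)^3)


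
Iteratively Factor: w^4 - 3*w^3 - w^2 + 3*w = (w - 1)*(w^3 - 2*w^2 - 3*w) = w*(w - 1)*(w^2 - 2*w - 3) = w*(w - 3)*(w - 1)*(w + 1)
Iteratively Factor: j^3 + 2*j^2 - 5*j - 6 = (j - 2)*(j^2 + 4*j + 3) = (j - 2)*(j + 1)*(j + 3)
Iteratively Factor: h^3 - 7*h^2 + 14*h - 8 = (h - 1)*(h^2 - 6*h + 8) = (h - 2)*(h - 1)*(h - 4)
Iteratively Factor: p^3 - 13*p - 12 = (p + 3)*(p^2 - 3*p - 4) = (p - 4)*(p + 3)*(p + 1)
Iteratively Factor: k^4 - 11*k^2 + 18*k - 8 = (k - 1)*(k^3 + k^2 - 10*k + 8) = (k - 1)*(k + 4)*(k^2 - 3*k + 2) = (k - 1)^2*(k + 4)*(k - 2)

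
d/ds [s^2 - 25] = 2*s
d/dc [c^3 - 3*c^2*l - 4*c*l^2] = 3*c^2 - 6*c*l - 4*l^2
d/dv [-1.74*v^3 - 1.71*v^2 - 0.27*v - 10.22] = -5.22*v^2 - 3.42*v - 0.27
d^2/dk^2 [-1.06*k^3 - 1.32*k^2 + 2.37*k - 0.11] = -6.36*k - 2.64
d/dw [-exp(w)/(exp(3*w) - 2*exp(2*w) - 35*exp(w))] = 2*(exp(w) - 1)*exp(w)/(-exp(2*w) + 2*exp(w) + 35)^2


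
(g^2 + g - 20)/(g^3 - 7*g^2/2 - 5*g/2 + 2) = 2*(g + 5)/(2*g^2 + g - 1)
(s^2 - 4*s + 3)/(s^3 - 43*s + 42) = (s - 3)/(s^2 + s - 42)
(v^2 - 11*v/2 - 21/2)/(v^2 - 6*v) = (2*v^2 - 11*v - 21)/(2*v*(v - 6))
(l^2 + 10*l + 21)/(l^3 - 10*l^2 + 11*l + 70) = (l^2 + 10*l + 21)/(l^3 - 10*l^2 + 11*l + 70)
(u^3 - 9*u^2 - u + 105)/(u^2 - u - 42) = (u^2 - 2*u - 15)/(u + 6)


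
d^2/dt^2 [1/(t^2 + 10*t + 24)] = 2*(-t^2 - 10*t + 4*(t + 5)^2 - 24)/(t^2 + 10*t + 24)^3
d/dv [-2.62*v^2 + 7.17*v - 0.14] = 7.17 - 5.24*v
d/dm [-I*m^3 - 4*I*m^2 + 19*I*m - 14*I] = I*(-3*m^2 - 8*m + 19)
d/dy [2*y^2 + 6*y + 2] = 4*y + 6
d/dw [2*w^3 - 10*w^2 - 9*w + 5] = 6*w^2 - 20*w - 9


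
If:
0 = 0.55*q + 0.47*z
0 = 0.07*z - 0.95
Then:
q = -11.60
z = 13.57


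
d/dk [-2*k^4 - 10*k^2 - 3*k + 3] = -8*k^3 - 20*k - 3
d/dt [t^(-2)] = -2/t^3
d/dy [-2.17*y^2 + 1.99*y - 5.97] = 1.99 - 4.34*y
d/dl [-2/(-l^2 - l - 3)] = 2*(-2*l - 1)/(l^2 + l + 3)^2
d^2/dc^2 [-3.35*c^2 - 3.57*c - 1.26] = -6.70000000000000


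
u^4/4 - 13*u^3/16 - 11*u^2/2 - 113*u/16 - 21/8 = (u/4 + 1/2)*(u - 7)*(u + 3/4)*(u + 1)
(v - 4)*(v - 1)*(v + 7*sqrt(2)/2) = v^3 - 5*v^2 + 7*sqrt(2)*v^2/2 - 35*sqrt(2)*v/2 + 4*v + 14*sqrt(2)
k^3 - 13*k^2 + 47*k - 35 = (k - 7)*(k - 5)*(k - 1)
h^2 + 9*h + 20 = (h + 4)*(h + 5)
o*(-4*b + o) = -4*b*o + o^2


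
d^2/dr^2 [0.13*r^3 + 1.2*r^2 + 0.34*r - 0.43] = 0.78*r + 2.4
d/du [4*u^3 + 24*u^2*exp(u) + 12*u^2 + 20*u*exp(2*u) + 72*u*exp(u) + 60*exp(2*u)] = 24*u^2*exp(u) + 12*u^2 + 40*u*exp(2*u) + 120*u*exp(u) + 24*u + 140*exp(2*u) + 72*exp(u)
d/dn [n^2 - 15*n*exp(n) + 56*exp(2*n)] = -15*n*exp(n) + 2*n + 112*exp(2*n) - 15*exp(n)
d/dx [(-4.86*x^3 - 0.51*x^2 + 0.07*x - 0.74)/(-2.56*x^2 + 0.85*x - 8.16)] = (12.4416*x^4 - 8.262*x^3 + 118.7185*x^2 + 4.5344*x + 0.0578)/(6.5536*x^4 - 4.352*x^3 + 42.5017*x^2 - 13.872*x + 66.5856)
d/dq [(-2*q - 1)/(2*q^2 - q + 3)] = (-4*q^2 + 2*q + (2*q + 1)*(4*q - 1) - 6)/(2*q^2 - q + 3)^2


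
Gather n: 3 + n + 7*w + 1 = n + 7*w + 4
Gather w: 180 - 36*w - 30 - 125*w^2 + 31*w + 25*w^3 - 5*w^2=25*w^3 - 130*w^2 - 5*w + 150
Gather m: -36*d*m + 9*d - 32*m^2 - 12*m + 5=9*d - 32*m^2 + m*(-36*d - 12) + 5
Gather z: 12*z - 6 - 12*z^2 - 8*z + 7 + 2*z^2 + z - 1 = -10*z^2 + 5*z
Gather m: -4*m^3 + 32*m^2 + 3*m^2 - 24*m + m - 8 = -4*m^3 + 35*m^2 - 23*m - 8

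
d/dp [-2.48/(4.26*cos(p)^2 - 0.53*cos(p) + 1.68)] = (1.3144 - 21.1296*cos(p))*sin(p)/(4.26*cos(p)^2 - 0.53*cos(p) + 1.68)^2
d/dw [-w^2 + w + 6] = 1 - 2*w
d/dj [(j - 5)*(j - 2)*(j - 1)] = 3*j^2 - 16*j + 17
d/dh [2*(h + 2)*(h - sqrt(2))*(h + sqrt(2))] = 6*h^2 + 8*h - 4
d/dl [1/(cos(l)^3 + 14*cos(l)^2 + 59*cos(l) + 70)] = (3*cos(l)^2 + 28*cos(l) + 59)*sin(l)/(cos(l)^3 + 14*cos(l)^2 + 59*cos(l) + 70)^2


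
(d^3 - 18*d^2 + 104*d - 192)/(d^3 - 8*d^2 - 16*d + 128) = (d - 6)/(d + 4)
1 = 1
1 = 1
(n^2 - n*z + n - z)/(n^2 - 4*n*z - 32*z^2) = (-n^2 + n*z - n + z)/(-n^2 + 4*n*z + 32*z^2)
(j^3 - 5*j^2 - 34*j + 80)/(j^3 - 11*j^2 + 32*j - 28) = (j^2 - 3*j - 40)/(j^2 - 9*j + 14)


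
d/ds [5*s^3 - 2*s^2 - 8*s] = 15*s^2 - 4*s - 8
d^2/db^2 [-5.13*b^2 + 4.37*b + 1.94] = -10.2600000000000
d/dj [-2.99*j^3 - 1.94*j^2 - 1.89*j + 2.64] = -8.97*j^2 - 3.88*j - 1.89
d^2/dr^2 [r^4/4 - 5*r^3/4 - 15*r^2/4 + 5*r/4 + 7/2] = 3*r^2 - 15*r/2 - 15/2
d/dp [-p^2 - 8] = -2*p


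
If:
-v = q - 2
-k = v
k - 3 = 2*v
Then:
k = 1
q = 3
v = -1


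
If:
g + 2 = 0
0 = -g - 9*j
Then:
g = -2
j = 2/9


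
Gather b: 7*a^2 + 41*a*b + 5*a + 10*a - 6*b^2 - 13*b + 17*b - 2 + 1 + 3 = 7*a^2 + 15*a - 6*b^2 + b*(41*a + 4) + 2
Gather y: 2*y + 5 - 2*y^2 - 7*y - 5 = -2*y^2 - 5*y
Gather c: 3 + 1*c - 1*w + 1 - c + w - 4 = 0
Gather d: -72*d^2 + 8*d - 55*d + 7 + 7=-72*d^2 - 47*d + 14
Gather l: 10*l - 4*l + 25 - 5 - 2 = 6*l + 18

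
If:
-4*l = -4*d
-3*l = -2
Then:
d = 2/3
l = 2/3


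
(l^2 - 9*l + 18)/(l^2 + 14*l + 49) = (l^2 - 9*l + 18)/(l^2 + 14*l + 49)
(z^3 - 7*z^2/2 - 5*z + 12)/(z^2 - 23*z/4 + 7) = 2*(2*z^2 + z - 6)/(4*z - 7)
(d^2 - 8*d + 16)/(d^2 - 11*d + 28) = (d - 4)/(d - 7)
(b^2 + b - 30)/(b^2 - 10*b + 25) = (b + 6)/(b - 5)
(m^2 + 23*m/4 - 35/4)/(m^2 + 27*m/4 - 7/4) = (4*m - 5)/(4*m - 1)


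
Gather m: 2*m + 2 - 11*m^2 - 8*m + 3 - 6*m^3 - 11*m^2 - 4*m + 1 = -6*m^3 - 22*m^2 - 10*m + 6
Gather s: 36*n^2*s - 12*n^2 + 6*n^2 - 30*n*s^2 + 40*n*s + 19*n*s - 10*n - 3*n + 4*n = -6*n^2 - 30*n*s^2 - 9*n + s*(36*n^2 + 59*n)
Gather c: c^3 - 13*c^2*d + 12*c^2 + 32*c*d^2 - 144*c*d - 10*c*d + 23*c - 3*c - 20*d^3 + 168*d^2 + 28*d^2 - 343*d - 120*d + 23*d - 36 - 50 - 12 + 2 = c^3 + c^2*(12 - 13*d) + c*(32*d^2 - 154*d + 20) - 20*d^3 + 196*d^2 - 440*d - 96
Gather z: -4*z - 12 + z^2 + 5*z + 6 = z^2 + z - 6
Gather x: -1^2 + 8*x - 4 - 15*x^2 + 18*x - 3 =-15*x^2 + 26*x - 8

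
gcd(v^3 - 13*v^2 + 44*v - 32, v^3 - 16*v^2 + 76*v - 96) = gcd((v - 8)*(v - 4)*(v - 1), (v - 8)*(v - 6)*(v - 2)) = v - 8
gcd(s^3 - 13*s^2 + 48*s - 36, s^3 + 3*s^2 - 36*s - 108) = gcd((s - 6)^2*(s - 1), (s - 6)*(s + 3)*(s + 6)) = s - 6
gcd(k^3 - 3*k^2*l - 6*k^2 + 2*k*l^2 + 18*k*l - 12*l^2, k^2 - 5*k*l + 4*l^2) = k - l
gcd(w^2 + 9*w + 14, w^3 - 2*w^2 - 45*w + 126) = w + 7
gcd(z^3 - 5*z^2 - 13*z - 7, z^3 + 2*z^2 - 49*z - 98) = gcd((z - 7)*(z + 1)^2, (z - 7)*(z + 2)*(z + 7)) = z - 7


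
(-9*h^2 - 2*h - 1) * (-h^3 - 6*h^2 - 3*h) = 9*h^5 + 56*h^4 + 40*h^3 + 12*h^2 + 3*h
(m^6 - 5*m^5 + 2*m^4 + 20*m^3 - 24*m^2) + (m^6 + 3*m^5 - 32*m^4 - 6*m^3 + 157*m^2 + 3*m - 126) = 2*m^6 - 2*m^5 - 30*m^4 + 14*m^3 + 133*m^2 + 3*m - 126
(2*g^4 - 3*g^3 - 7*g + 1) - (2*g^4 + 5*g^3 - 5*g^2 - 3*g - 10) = -8*g^3 + 5*g^2 - 4*g + 11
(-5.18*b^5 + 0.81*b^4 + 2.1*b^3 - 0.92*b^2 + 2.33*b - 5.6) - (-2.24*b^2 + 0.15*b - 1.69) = -5.18*b^5 + 0.81*b^4 + 2.1*b^3 + 1.32*b^2 + 2.18*b - 3.91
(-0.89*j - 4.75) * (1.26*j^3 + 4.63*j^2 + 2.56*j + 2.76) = -1.1214*j^4 - 10.1057*j^3 - 24.2709*j^2 - 14.6164*j - 13.11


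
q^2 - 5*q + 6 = (q - 3)*(q - 2)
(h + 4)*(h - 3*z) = h^2 - 3*h*z + 4*h - 12*z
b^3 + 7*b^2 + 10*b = b*(b + 2)*(b + 5)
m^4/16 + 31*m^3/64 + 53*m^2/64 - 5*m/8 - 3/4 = (m/4 + 1)^2*(m - 1)*(m + 3/4)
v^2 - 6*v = v*(v - 6)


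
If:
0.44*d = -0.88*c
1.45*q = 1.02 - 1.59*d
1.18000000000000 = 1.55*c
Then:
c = 0.76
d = -1.52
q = 2.37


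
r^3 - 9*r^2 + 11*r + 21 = (r - 7)*(r - 3)*(r + 1)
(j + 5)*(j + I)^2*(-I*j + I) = -I*j^4 + 2*j^3 - 4*I*j^3 + 8*j^2 + 6*I*j^2 - 10*j + 4*I*j - 5*I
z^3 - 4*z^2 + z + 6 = (z - 3)*(z - 2)*(z + 1)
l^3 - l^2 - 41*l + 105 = (l - 5)*(l - 3)*(l + 7)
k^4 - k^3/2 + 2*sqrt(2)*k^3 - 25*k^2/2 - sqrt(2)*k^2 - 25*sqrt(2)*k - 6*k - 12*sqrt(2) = (k - 4)*(k + 1/2)*(k + 3)*(k + 2*sqrt(2))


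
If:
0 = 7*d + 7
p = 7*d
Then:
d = -1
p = -7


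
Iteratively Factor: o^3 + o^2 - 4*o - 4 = (o - 2)*(o^2 + 3*o + 2) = (o - 2)*(o + 1)*(o + 2)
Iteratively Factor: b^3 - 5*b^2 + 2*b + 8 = (b - 2)*(b^2 - 3*b - 4) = (b - 2)*(b + 1)*(b - 4)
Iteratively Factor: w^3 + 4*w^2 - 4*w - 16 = (w + 2)*(w^2 + 2*w - 8) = (w - 2)*(w + 2)*(w + 4)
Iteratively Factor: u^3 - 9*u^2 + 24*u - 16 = (u - 1)*(u^2 - 8*u + 16) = (u - 4)*(u - 1)*(u - 4)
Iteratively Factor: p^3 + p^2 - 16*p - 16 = (p - 4)*(p^2 + 5*p + 4) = (p - 4)*(p + 1)*(p + 4)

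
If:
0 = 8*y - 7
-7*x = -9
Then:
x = 9/7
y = 7/8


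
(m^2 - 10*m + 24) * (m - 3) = m^3 - 13*m^2 + 54*m - 72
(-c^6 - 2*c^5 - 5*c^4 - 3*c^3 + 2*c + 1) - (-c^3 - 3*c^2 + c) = -c^6 - 2*c^5 - 5*c^4 - 2*c^3 + 3*c^2 + c + 1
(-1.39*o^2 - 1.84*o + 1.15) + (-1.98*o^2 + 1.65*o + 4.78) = -3.37*o^2 - 0.19*o + 5.93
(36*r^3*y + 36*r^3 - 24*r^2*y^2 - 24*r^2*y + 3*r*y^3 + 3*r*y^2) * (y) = 36*r^3*y^2 + 36*r^3*y - 24*r^2*y^3 - 24*r^2*y^2 + 3*r*y^4 + 3*r*y^3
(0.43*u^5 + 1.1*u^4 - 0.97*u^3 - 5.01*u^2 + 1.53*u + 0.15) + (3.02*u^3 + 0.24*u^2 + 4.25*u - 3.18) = 0.43*u^5 + 1.1*u^4 + 2.05*u^3 - 4.77*u^2 + 5.78*u - 3.03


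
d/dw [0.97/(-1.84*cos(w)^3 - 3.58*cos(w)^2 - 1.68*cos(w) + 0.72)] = (5.3544*sin(w)^2 - 6.9452*cos(w) - 6.984)*sin(w)/(1.84*cos(w)^3 + 3.58*cos(w)^2 + 1.68*cos(w) - 0.72)^2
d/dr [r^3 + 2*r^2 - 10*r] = 3*r^2 + 4*r - 10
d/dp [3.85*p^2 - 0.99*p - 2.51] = 7.7*p - 0.99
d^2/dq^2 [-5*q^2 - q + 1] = -10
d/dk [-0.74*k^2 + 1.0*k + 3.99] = 1.0 - 1.48*k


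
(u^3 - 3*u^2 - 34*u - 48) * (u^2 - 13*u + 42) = u^5 - 16*u^4 + 47*u^3 + 268*u^2 - 804*u - 2016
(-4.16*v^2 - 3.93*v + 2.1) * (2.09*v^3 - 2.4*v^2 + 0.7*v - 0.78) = -8.6944*v^5 + 1.7703*v^4 + 10.909*v^3 - 4.5462*v^2 + 4.5354*v - 1.638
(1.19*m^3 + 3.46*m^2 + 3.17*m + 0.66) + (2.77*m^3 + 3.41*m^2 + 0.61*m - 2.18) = 3.96*m^3 + 6.87*m^2 + 3.78*m - 1.52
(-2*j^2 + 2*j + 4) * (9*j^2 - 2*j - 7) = -18*j^4 + 22*j^3 + 46*j^2 - 22*j - 28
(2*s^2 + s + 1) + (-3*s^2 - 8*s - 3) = -s^2 - 7*s - 2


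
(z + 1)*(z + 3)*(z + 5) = z^3 + 9*z^2 + 23*z + 15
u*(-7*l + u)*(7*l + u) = -49*l^2*u + u^3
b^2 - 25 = (b - 5)*(b + 5)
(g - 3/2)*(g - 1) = g^2 - 5*g/2 + 3/2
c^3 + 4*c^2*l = c^2*(c + 4*l)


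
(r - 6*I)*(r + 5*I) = r^2 - I*r + 30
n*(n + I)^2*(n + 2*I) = n^4 + 4*I*n^3 - 5*n^2 - 2*I*n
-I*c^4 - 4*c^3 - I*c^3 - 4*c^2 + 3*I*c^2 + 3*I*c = c*(c - 3*I)*(c - I)*(-I*c - I)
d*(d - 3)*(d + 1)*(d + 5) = d^4 + 3*d^3 - 13*d^2 - 15*d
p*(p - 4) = p^2 - 4*p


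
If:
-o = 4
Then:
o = -4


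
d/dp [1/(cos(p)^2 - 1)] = 2*cos(p)/sin(p)^3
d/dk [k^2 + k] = 2*k + 1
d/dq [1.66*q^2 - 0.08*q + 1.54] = 3.32*q - 0.08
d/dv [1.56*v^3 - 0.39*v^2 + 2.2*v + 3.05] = 4.68*v^2 - 0.78*v + 2.2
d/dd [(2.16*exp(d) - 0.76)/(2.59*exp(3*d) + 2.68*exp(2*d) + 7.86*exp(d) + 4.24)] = (-11.1888*exp(3*d) + 0.116399999999999*exp(2*d) + 4.0736*exp(d) + 15.132)*exp(d)/(6.7081*exp(6*d) + 13.8824*exp(5*d) + 47.8972*exp(4*d) + 64.0928*exp(3*d) + 84.506*exp(2*d) + 66.6528*exp(d) + 17.9776)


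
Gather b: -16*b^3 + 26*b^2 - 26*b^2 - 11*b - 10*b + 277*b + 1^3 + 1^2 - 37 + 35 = -16*b^3 + 256*b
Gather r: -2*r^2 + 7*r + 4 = -2*r^2 + 7*r + 4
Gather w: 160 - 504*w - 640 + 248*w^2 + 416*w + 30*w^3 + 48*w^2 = 30*w^3 + 296*w^2 - 88*w - 480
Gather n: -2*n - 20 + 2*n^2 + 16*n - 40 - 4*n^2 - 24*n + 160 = -2*n^2 - 10*n + 100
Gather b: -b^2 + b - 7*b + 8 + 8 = -b^2 - 6*b + 16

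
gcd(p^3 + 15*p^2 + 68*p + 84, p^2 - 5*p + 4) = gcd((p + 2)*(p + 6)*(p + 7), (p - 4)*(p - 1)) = 1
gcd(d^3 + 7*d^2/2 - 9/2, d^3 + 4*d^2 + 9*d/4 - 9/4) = d^2 + 9*d/2 + 9/2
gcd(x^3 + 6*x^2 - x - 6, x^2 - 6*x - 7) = x + 1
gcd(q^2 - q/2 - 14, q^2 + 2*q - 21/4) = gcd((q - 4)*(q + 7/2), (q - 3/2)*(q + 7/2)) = q + 7/2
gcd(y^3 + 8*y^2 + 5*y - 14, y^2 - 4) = y + 2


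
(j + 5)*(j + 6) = j^2 + 11*j + 30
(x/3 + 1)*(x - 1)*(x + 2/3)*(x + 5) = x^4/3 + 23*x^3/9 + 35*x^2/9 - 31*x/9 - 10/3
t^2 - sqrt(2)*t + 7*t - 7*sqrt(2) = (t + 7)*(t - sqrt(2))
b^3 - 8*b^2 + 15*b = b*(b - 5)*(b - 3)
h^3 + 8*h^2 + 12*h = h*(h + 2)*(h + 6)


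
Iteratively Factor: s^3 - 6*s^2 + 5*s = (s)*(s^2 - 6*s + 5) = s*(s - 5)*(s - 1)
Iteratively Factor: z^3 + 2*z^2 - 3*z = (z + 3)*(z^2 - z) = (z - 1)*(z + 3)*(z)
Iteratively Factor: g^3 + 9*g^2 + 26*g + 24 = (g + 2)*(g^2 + 7*g + 12) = (g + 2)*(g + 4)*(g + 3)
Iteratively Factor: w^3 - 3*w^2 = (w)*(w^2 - 3*w) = w*(w - 3)*(w)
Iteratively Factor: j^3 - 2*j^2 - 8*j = (j)*(j^2 - 2*j - 8) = j*(j - 4)*(j + 2)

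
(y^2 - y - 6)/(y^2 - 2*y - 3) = (y + 2)/(y + 1)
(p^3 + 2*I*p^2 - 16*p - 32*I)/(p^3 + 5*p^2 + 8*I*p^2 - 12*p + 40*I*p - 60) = (p^2 - 16)/(p^2 + p*(5 + 6*I) + 30*I)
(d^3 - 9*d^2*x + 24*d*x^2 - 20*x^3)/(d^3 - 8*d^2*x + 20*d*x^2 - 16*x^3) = (-d + 5*x)/(-d + 4*x)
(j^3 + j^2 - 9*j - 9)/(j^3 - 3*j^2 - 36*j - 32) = (j^2 - 9)/(j^2 - 4*j - 32)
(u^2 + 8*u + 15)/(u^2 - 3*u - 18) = (u + 5)/(u - 6)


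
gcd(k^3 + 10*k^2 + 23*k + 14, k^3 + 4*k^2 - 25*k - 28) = k^2 + 8*k + 7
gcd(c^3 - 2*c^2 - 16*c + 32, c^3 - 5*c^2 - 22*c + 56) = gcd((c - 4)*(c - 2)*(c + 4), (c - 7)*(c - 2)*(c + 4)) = c^2 + 2*c - 8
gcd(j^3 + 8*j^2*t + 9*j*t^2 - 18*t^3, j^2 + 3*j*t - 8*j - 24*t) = j + 3*t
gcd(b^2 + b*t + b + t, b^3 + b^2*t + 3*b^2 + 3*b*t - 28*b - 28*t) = b + t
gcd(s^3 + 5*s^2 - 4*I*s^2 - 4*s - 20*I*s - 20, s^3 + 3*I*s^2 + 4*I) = 1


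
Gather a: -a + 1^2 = 1 - a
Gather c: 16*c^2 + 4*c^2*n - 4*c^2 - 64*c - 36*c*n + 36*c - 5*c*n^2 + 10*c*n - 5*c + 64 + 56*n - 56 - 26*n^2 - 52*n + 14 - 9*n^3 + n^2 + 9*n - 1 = c^2*(4*n + 12) + c*(-5*n^2 - 26*n - 33) - 9*n^3 - 25*n^2 + 13*n + 21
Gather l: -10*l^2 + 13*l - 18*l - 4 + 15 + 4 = -10*l^2 - 5*l + 15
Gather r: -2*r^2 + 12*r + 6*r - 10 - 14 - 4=-2*r^2 + 18*r - 28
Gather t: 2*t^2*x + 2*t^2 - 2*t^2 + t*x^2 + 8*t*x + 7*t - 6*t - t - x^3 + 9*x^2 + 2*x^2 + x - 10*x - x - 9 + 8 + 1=2*t^2*x + t*(x^2 + 8*x) - x^3 + 11*x^2 - 10*x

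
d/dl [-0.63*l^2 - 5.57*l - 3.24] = -1.26*l - 5.57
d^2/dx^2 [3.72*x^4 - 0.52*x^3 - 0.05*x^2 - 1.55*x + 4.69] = 44.64*x^2 - 3.12*x - 0.1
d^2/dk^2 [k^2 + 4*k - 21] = 2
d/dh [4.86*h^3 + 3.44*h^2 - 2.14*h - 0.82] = 14.58*h^2 + 6.88*h - 2.14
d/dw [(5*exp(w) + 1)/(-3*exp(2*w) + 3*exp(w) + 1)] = (15*exp(2*w) + 6*exp(w) + 2)*exp(w)/(9*exp(4*w) - 18*exp(3*w) + 3*exp(2*w) + 6*exp(w) + 1)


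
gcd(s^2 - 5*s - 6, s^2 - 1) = s + 1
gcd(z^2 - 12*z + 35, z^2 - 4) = 1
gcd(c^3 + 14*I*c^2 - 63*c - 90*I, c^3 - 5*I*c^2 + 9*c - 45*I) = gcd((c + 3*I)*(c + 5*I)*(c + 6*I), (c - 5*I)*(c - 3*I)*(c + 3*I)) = c + 3*I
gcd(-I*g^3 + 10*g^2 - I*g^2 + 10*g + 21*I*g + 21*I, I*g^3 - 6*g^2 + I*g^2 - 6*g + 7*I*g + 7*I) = g^2 + g*(1 + 7*I) + 7*I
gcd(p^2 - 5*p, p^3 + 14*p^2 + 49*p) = p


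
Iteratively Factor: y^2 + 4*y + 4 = (y + 2)*(y + 2)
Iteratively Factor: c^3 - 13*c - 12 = (c + 3)*(c^2 - 3*c - 4) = (c + 1)*(c + 3)*(c - 4)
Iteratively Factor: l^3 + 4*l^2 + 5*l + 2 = (l + 2)*(l^2 + 2*l + 1) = (l + 1)*(l + 2)*(l + 1)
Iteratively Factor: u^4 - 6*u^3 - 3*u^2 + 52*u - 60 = (u - 5)*(u^3 - u^2 - 8*u + 12) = (u - 5)*(u - 2)*(u^2 + u - 6) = (u - 5)*(u - 2)^2*(u + 3)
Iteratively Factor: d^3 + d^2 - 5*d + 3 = (d + 3)*(d^2 - 2*d + 1) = (d - 1)*(d + 3)*(d - 1)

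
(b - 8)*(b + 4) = b^2 - 4*b - 32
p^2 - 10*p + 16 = (p - 8)*(p - 2)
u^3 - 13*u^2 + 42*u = u*(u - 7)*(u - 6)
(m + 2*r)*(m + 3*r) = m^2 + 5*m*r + 6*r^2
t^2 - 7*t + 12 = (t - 4)*(t - 3)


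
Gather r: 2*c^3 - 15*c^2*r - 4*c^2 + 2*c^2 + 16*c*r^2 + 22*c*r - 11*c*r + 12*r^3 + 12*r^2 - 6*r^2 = 2*c^3 - 2*c^2 + 12*r^3 + r^2*(16*c + 6) + r*(-15*c^2 + 11*c)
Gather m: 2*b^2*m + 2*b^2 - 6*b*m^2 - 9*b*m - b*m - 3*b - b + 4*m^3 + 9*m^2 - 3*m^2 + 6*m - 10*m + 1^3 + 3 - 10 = 2*b^2 - 4*b + 4*m^3 + m^2*(6 - 6*b) + m*(2*b^2 - 10*b - 4) - 6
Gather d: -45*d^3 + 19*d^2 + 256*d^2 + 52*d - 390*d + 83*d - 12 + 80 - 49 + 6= -45*d^3 + 275*d^2 - 255*d + 25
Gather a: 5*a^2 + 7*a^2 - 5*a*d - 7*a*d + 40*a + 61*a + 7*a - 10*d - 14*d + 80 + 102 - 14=12*a^2 + a*(108 - 12*d) - 24*d + 168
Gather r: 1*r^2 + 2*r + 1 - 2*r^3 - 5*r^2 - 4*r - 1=-2*r^3 - 4*r^2 - 2*r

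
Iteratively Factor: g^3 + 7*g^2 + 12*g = (g + 4)*(g^2 + 3*g) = g*(g + 4)*(g + 3)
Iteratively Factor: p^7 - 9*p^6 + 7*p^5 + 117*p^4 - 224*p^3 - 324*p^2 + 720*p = (p + 3)*(p^6 - 12*p^5 + 43*p^4 - 12*p^3 - 188*p^2 + 240*p) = p*(p + 3)*(p^5 - 12*p^4 + 43*p^3 - 12*p^2 - 188*p + 240) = p*(p - 3)*(p + 3)*(p^4 - 9*p^3 + 16*p^2 + 36*p - 80) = p*(p - 4)*(p - 3)*(p + 3)*(p^3 - 5*p^2 - 4*p + 20) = p*(p - 4)*(p - 3)*(p - 2)*(p + 3)*(p^2 - 3*p - 10) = p*(p - 4)*(p - 3)*(p - 2)*(p + 2)*(p + 3)*(p - 5)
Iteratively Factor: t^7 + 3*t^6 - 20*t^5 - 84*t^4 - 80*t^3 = (t)*(t^6 + 3*t^5 - 20*t^4 - 84*t^3 - 80*t^2) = t*(t + 2)*(t^5 + t^4 - 22*t^3 - 40*t^2) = t*(t + 2)^2*(t^4 - t^3 - 20*t^2) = t^2*(t + 2)^2*(t^3 - t^2 - 20*t) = t^2*(t - 5)*(t + 2)^2*(t^2 + 4*t) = t^3*(t - 5)*(t + 2)^2*(t + 4)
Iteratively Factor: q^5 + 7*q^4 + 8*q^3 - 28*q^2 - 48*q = (q - 2)*(q^4 + 9*q^3 + 26*q^2 + 24*q) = (q - 2)*(q + 2)*(q^3 + 7*q^2 + 12*q) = q*(q - 2)*(q + 2)*(q^2 + 7*q + 12) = q*(q - 2)*(q + 2)*(q + 4)*(q + 3)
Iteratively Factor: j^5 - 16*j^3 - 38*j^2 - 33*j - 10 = (j + 2)*(j^4 - 2*j^3 - 12*j^2 - 14*j - 5) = (j + 1)*(j + 2)*(j^3 - 3*j^2 - 9*j - 5) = (j - 5)*(j + 1)*(j + 2)*(j^2 + 2*j + 1) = (j - 5)*(j + 1)^2*(j + 2)*(j + 1)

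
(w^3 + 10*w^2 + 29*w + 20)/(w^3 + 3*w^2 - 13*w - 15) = (w + 4)/(w - 3)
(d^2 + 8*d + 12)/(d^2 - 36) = (d + 2)/(d - 6)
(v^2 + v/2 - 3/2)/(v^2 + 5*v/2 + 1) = (2*v^2 + v - 3)/(2*v^2 + 5*v + 2)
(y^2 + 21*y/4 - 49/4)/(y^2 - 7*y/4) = (y + 7)/y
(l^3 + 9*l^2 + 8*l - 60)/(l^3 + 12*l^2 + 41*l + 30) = (l - 2)/(l + 1)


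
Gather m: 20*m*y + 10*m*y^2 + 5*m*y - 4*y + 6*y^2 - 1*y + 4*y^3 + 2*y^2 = m*(10*y^2 + 25*y) + 4*y^3 + 8*y^2 - 5*y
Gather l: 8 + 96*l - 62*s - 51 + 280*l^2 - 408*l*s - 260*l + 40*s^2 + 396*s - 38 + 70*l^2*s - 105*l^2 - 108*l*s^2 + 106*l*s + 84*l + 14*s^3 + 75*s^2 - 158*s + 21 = l^2*(70*s + 175) + l*(-108*s^2 - 302*s - 80) + 14*s^3 + 115*s^2 + 176*s - 60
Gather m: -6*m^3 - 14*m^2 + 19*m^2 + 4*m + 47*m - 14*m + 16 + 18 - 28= -6*m^3 + 5*m^2 + 37*m + 6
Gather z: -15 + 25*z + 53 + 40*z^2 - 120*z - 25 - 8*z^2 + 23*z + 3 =32*z^2 - 72*z + 16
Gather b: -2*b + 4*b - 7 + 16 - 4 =2*b + 5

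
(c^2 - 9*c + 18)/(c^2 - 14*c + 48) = (c - 3)/(c - 8)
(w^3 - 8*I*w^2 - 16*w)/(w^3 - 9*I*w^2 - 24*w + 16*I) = w/(w - I)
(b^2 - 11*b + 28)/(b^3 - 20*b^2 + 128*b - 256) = (b - 7)/(b^2 - 16*b + 64)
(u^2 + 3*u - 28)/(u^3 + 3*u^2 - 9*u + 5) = (u^2 + 3*u - 28)/(u^3 + 3*u^2 - 9*u + 5)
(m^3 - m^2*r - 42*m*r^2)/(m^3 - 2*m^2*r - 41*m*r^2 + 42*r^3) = m/(m - r)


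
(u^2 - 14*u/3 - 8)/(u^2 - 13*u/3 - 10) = (3*u + 4)/(3*u + 5)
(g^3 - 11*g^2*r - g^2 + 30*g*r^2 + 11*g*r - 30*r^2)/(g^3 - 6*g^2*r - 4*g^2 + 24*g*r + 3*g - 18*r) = (g - 5*r)/(g - 3)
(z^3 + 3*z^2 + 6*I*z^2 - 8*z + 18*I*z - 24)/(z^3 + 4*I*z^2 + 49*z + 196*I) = (z^2 + z*(3 + 2*I) + 6*I)/(z^2 + 49)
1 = 1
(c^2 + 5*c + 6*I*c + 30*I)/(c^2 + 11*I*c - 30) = (c + 5)/(c + 5*I)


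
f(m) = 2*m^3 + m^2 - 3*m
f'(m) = 6*m^2 + 2*m - 3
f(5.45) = 337.11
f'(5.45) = 186.12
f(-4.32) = -129.62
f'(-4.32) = 100.33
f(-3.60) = -69.55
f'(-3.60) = 67.56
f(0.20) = -0.54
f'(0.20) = -2.36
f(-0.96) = 2.03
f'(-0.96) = 0.61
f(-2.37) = -13.90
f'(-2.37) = 25.96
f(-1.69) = -1.73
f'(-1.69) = 10.76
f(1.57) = 5.49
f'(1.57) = 14.93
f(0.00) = 0.00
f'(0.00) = -3.00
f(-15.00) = -6480.00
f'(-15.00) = 1317.00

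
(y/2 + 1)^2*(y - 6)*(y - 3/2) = y^4/4 - 7*y^3/8 - 17*y^2/4 + 3*y/2 + 9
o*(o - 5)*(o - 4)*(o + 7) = o^4 - 2*o^3 - 43*o^2 + 140*o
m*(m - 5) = m^2 - 5*m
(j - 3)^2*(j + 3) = j^3 - 3*j^2 - 9*j + 27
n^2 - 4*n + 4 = (n - 2)^2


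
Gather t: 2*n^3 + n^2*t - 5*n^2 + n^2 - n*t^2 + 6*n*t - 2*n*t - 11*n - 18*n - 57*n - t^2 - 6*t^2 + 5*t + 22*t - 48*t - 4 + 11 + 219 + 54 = 2*n^3 - 4*n^2 - 86*n + t^2*(-n - 7) + t*(n^2 + 4*n - 21) + 280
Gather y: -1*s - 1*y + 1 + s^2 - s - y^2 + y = s^2 - 2*s - y^2 + 1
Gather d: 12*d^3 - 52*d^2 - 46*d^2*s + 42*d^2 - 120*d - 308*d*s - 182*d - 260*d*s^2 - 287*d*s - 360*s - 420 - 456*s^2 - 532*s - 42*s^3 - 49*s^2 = 12*d^3 + d^2*(-46*s - 10) + d*(-260*s^2 - 595*s - 302) - 42*s^3 - 505*s^2 - 892*s - 420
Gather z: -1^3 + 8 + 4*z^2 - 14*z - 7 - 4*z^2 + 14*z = 0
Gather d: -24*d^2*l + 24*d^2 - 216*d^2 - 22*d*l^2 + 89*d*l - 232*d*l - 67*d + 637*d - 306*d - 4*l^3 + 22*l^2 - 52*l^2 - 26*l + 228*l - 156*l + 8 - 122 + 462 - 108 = d^2*(-24*l - 192) + d*(-22*l^2 - 143*l + 264) - 4*l^3 - 30*l^2 + 46*l + 240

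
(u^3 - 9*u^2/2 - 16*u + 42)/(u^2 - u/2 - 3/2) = (-2*u^3 + 9*u^2 + 32*u - 84)/(-2*u^2 + u + 3)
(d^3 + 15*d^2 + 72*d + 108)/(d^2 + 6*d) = d + 9 + 18/d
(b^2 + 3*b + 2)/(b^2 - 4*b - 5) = (b + 2)/(b - 5)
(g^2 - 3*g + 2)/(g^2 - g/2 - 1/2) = 2*(g - 2)/(2*g + 1)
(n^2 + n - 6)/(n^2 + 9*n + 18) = (n - 2)/(n + 6)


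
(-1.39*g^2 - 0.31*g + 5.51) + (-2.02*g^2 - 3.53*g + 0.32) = -3.41*g^2 - 3.84*g + 5.83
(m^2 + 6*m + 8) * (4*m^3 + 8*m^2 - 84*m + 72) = 4*m^5 + 32*m^4 - 4*m^3 - 368*m^2 - 240*m + 576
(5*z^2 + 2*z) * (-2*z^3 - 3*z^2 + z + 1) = -10*z^5 - 19*z^4 - z^3 + 7*z^2 + 2*z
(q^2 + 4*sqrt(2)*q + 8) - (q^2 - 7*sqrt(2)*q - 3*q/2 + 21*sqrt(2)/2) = 3*q/2 + 11*sqrt(2)*q - 21*sqrt(2)/2 + 8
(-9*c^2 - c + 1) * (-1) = 9*c^2 + c - 1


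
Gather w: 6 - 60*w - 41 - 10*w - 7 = -70*w - 42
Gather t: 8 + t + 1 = t + 9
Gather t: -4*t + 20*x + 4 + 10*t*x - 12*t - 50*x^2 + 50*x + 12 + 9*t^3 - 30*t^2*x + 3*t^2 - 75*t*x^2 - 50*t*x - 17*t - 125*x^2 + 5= 9*t^3 + t^2*(3 - 30*x) + t*(-75*x^2 - 40*x - 33) - 175*x^2 + 70*x + 21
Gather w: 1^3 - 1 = 0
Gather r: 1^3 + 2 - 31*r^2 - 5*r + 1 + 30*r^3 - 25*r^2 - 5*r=30*r^3 - 56*r^2 - 10*r + 4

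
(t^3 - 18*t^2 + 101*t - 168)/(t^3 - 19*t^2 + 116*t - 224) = (t - 3)/(t - 4)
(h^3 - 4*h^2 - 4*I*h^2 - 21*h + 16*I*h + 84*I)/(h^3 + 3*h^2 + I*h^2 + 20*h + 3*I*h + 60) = (h - 7)/(h + 5*I)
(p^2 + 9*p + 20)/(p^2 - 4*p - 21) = (p^2 + 9*p + 20)/(p^2 - 4*p - 21)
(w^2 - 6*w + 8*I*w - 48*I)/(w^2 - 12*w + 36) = (w + 8*I)/(w - 6)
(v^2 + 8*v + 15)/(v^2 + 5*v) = (v + 3)/v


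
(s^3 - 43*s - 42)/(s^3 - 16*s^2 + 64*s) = (s^3 - 43*s - 42)/(s*(s^2 - 16*s + 64))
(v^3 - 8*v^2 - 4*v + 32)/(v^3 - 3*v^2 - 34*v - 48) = (v - 2)/(v + 3)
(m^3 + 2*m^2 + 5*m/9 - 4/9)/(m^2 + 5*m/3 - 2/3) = (3*m^2 + 7*m + 4)/(3*(m + 2))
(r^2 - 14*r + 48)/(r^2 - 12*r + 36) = (r - 8)/(r - 6)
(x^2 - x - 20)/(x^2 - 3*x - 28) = (x - 5)/(x - 7)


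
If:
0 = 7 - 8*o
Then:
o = 7/8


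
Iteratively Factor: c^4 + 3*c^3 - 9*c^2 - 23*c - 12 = (c - 3)*(c^3 + 6*c^2 + 9*c + 4) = (c - 3)*(c + 1)*(c^2 + 5*c + 4) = (c - 3)*(c + 1)^2*(c + 4)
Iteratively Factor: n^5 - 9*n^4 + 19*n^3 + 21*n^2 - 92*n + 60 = (n - 5)*(n^4 - 4*n^3 - n^2 + 16*n - 12) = (n - 5)*(n + 2)*(n^3 - 6*n^2 + 11*n - 6) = (n - 5)*(n - 1)*(n + 2)*(n^2 - 5*n + 6) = (n - 5)*(n - 2)*(n - 1)*(n + 2)*(n - 3)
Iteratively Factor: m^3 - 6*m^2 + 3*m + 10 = (m + 1)*(m^2 - 7*m + 10) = (m - 2)*(m + 1)*(m - 5)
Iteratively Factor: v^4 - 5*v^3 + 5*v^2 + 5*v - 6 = (v + 1)*(v^3 - 6*v^2 + 11*v - 6) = (v - 2)*(v + 1)*(v^2 - 4*v + 3) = (v - 2)*(v - 1)*(v + 1)*(v - 3)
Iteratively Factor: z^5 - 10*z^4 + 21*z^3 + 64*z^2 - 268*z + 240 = (z - 2)*(z^4 - 8*z^3 + 5*z^2 + 74*z - 120) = (z - 5)*(z - 2)*(z^3 - 3*z^2 - 10*z + 24) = (z - 5)*(z - 2)^2*(z^2 - z - 12) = (z - 5)*(z - 2)^2*(z + 3)*(z - 4)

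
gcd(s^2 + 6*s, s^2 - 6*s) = s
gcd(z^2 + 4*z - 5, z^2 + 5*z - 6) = z - 1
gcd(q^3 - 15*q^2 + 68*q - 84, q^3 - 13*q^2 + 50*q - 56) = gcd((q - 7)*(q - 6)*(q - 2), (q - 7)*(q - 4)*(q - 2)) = q^2 - 9*q + 14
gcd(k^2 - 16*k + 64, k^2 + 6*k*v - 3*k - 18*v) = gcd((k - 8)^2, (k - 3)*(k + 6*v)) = 1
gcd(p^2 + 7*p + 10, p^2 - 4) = p + 2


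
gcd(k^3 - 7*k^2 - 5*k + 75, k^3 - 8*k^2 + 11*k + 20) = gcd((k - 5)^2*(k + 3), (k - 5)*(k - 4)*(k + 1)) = k - 5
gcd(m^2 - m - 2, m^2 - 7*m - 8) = m + 1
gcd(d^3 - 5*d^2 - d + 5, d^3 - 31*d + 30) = d^2 - 6*d + 5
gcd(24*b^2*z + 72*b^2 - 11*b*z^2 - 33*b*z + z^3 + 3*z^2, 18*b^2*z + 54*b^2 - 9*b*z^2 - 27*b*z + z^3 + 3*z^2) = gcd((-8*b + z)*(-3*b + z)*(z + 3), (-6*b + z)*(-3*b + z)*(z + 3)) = -3*b*z - 9*b + z^2 + 3*z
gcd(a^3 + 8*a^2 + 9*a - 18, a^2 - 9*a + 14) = 1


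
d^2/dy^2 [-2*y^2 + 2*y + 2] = -4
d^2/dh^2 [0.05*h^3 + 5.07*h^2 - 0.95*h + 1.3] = 0.3*h + 10.14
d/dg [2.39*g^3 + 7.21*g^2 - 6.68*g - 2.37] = 7.17*g^2 + 14.42*g - 6.68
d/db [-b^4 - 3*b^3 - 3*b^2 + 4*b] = -4*b^3 - 9*b^2 - 6*b + 4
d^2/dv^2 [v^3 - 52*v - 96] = 6*v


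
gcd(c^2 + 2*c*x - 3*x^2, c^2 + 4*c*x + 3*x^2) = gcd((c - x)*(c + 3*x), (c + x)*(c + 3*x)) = c + 3*x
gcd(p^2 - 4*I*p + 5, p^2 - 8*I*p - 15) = p - 5*I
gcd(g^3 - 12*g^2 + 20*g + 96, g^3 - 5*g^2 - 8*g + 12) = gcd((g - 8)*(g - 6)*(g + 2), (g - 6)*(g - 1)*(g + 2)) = g^2 - 4*g - 12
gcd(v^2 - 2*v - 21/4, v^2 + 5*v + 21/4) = v + 3/2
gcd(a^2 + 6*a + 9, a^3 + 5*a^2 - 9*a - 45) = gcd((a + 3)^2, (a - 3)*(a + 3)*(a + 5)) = a + 3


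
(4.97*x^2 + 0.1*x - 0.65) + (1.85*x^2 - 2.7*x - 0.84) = 6.82*x^2 - 2.6*x - 1.49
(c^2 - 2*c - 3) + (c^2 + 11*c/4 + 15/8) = 2*c^2 + 3*c/4 - 9/8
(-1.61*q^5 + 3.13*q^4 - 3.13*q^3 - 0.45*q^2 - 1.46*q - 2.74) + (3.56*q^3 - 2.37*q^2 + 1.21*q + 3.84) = -1.61*q^5 + 3.13*q^4 + 0.43*q^3 - 2.82*q^2 - 0.25*q + 1.1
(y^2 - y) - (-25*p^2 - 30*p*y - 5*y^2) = 25*p^2 + 30*p*y + 6*y^2 - y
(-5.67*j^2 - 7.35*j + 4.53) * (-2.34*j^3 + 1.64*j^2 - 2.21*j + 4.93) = 13.2678*j^5 + 7.9002*j^4 - 10.1235*j^3 - 4.2804*j^2 - 46.2468*j + 22.3329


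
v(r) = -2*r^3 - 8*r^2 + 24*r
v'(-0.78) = 32.83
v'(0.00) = 24.00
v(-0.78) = -22.64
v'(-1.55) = 34.38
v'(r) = -6*r^2 - 16*r + 24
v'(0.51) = 14.28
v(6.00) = -576.00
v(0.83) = 13.27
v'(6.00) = -288.00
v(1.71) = 7.65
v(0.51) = 9.89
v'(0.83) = 6.59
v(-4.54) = -86.70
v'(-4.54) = -27.03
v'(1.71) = -20.90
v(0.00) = 0.00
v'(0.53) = 13.83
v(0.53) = 10.18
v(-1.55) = -48.97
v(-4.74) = -80.51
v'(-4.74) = -34.97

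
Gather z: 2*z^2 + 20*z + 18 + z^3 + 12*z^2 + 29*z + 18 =z^3 + 14*z^2 + 49*z + 36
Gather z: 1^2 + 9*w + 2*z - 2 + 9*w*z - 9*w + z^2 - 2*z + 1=9*w*z + z^2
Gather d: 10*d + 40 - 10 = 10*d + 30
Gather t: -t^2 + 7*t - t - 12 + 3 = -t^2 + 6*t - 9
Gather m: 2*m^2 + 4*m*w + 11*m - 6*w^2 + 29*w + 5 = 2*m^2 + m*(4*w + 11) - 6*w^2 + 29*w + 5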